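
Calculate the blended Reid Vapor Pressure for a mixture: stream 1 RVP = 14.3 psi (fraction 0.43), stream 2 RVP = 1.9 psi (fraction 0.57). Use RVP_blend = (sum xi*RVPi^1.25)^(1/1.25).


Chevron index: RVP_blend = (sum xi*RVPi^1.25)^(1/1.25)
RVP^1.25 terms: 0.43 * 14.3^1.25 + 0.57 * 1.9^1.25 = 13.2289
RVP_blend = 13.2289^(1/1.25) = 7.893

7.893 psi


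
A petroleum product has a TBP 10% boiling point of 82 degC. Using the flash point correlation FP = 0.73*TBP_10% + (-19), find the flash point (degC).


FP = 0.73 * 82 + (-19) = 40.86

40.86 degC


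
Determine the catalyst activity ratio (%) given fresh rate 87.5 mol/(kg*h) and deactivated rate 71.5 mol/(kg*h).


Activity (%) = (rate_used / rate_fresh) * 100
rate_used = 71.5, rate_fresh = 87.5
= (71.5 / 87.5) * 100
= 0.8171 * 100 = 81.71

81.71 %


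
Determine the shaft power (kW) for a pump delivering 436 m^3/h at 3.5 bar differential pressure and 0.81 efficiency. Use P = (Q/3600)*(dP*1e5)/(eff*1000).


Q = 436 / 3600 = 0.121111 m^3/s
P = 0.121111 * (3.5 * 1e5) / 0.81 / 1000 = 52.33

52.33 kW


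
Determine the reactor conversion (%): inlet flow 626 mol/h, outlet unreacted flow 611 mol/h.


X = (F_in - F_out) / F_in * 100
Moles reacted = 626 - 611 = 15
X = 15 / 626 * 100
= 0.02396 * 100
= 2.396 %

2.396 %


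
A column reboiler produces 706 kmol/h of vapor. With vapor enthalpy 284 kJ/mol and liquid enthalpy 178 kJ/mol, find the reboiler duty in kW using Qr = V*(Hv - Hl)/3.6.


Qr = 706 * (284 - 178) / 3.6 = 706 * 106 / 3.6 = 20790

20790 kW


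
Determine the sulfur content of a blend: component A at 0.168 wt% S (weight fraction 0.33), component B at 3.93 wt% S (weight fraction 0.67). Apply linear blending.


Linear sulfur blending: S_blend = x1*S1 + x2*S2
Contribution 1: 0.33 * 0.168 = 0.05544 wt%
Contribution 2: 0.67 * 3.93 = 2.6331 wt%
S_blend = 0.05544 + 2.6331 = 2.68854

2.68854 wt%


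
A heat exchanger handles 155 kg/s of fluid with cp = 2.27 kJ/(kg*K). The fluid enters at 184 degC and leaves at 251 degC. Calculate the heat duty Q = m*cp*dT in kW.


Q = m_dot * cp * delta_T
delta_T = 251 - 184 = 67 K
Q = 155 * 2.27 * 67
= 351.85 * 67
= 23573.95 kW

23573.95 kW


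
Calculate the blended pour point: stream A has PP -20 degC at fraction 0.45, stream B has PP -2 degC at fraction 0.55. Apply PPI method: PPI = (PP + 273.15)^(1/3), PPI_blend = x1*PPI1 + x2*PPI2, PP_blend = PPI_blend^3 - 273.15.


PPI_1 = (-20 + 273.15)^(1/3) = 6.325953
PPI_2 = (-2 + 273.15)^(1/3) = 6.472467
PPI_blend = 0.45 * 6.325953 + 0.55 * 6.472467 = 6.406536
PP_blend = 6.406536^3 - 273.15 = 262.948 - 273.15 = -10.2

-10.2 degC


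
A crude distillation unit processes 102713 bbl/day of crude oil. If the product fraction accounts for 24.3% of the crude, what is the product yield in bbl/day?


Crude throughput = 102713 bbl/day
Fraction yield = 24.3%
yield = throughput * fraction / 100
yield = 102713 * 24.3 / 100 = 24959.259

24959.259 bbl/day


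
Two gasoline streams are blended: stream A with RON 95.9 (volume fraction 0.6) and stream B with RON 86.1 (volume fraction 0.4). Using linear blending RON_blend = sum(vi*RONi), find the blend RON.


Linear blending: RON_blend = sum(vi * RONi)
Contribution 1: 0.6 * 95.9 = 57.54
Contribution 2: 0.4 * 86.1 = 34.44
RON_blend = 57.54 + 34.44 = 91.98

91.98


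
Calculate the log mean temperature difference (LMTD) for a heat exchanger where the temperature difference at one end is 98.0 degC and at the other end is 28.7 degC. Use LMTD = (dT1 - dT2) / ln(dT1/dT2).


LMTD = (dT1 - dT2) / ln(dT1/dT2)
= (98.0 - 28.7) / ln(98.0 / 28.7) = 69.3 / 1.22807 = 56.43

56.43 degC


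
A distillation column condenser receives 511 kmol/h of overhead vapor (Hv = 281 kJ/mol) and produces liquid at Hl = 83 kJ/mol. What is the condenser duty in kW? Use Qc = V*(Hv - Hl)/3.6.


Qc = 511 * (281 - 83) / 3.6 = 511 * 198 / 3.6 = 28100

28100 kW


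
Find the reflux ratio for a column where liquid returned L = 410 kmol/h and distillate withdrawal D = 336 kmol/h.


Reflux ratio definition: R = L / D (liquid returned / distillate withdrawn)
L = 410 kmol/h, D = 336 kmol/h
R = 410 / 336 = 1.220

1.220


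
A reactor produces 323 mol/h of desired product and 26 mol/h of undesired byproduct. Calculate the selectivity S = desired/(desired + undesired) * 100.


Selectivity = desired / (desired + undesired) * 100
Total products = 323 + 26 = 349 mol/h
S = 323 / 349 * 100
= 0.9255 * 100
= 92.55 %

92.55 %


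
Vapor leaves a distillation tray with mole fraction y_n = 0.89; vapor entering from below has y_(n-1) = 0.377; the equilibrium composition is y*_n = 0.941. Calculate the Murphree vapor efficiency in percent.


Murphree vapor efficiency: EMV = (y_n - y_(n-1)) / (y*_n - y_(n-1)) * 100
EMV = (0.89 - 0.377) / (0.941 - 0.377) * 100 = 0.513 / 0.564 * 100 = 90.96

90.96 %


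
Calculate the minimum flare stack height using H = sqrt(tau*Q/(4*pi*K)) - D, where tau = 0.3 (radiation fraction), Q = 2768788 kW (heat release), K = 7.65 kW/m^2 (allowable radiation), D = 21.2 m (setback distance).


tau*Q/(4*pi*K) = 0.3 * 2768788 / (4 * pi * 7.65) = 8640.52
sqrt(8640.52) = 92.9544
H = 92.9544 - 21.2 = 71.75

71.75 m


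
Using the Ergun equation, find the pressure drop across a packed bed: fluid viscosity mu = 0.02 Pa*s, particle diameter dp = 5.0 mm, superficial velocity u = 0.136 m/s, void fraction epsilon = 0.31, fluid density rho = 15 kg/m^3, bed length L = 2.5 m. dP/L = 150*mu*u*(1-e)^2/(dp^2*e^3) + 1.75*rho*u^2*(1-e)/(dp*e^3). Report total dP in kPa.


dp = 5.0 mm = 0.005 m
Viscous term = 150*0.02*0.136*(1-0.31)^2 / (0.005^2*0.31^3) = 260815
Inertial term = 1.75*15*0.136^2*(1-0.31) / (0.005*0.31^3) = 2249.06
dP/L = 260815 + 2249.06 = 263064 Pa/m
dP = 263064 * 2.5 / 1000 = 657.7 kPa

657.7 kPa


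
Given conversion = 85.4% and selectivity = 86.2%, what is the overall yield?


Overall yield = conversion (%) * selectivity (%) / 100
Conversion = 85.4%, Selectivity = 86.2%
Y = 85.4 * 86.2 / 100
= 73.6148 %

73.6148 %


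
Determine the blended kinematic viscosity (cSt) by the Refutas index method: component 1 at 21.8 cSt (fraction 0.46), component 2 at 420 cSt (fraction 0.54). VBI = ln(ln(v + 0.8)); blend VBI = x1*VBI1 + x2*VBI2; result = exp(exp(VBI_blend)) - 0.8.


Refutas method: VBN_i = 14.534*ln(ln(visc_i + 0.8)) + 10.975, blended linearly by mass fraction; since VBN is linear in VBI_i = ln(ln(visc_i + 0.8)) and the fractions sum to 1, blend VBI directly: visc = exp(exp(VBI_blend)) - 0.8
VBI_1 = ln(ln(21.8 + 0.8)) = 1.13718
VBI_2 = ln(ln(420 + 0.8)) = 1.79876
VBI_blend = 0.46 * 1.13718 + 0.54 * 1.79876 = 1.49443
visc_blend = exp(exp(1.49443)) - 0.8 = 85.41

85.41 cSt


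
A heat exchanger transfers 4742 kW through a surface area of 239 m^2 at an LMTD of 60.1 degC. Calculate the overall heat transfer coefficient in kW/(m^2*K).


From Q = U*A*LMTD, U = Q / (A * LMTD)
U = 4742 / (239 * 60.1) = 4742 / 14363.9 = 0.3301

0.3301 kW/(m^2*K)


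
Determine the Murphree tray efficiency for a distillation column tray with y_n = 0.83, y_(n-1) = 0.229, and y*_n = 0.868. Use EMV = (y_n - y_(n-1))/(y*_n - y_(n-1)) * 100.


Murphree vapor efficiency: EMV = (y_n - y_(n-1)) / (y*_n - y_(n-1)) * 100
EMV = (0.83 - 0.229) / (0.868 - 0.229) * 100 = 0.601 / 0.639 * 100 = 94.05

94.05 %


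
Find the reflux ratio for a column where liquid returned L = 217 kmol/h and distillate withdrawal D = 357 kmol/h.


Reflux ratio definition: R = L / D (liquid returned / distillate withdrawn)
L = 217 kmol/h, D = 357 kmol/h
R = 217 / 357 = 0.6078

0.6078


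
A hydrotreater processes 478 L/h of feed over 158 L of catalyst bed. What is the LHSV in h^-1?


LHSV = volumetric feed rate / catalyst volume
= 478 L/h / 158 L
= 3.025 h^-1

3.025 h^-1


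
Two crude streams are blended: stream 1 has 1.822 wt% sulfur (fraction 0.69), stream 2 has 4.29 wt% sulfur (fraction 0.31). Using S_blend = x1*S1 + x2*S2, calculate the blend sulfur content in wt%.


Linear sulfur blending: S_blend = x1*S1 + x2*S2
Contribution 1: 0.69 * 1.822 = 1.25718 wt%
Contribution 2: 0.31 * 4.29 = 1.3299 wt%
S_blend = 1.25718 + 1.3299 = 2.58708

2.58708 wt%


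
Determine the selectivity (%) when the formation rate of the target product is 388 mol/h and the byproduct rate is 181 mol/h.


Selectivity = desired / (desired + undesired) * 100
Total products = 388 + 181 = 569 mol/h
S = 388 / 569 * 100
= 0.6819 * 100
= 68.19 %

68.19 %


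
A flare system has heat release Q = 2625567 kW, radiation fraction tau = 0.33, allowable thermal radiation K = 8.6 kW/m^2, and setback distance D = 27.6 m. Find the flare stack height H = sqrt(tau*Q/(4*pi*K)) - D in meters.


tau*Q/(4*pi*K) = 0.33 * 2625567 / (4 * pi * 8.6) = 8017.31
sqrt(8017.31) = 89.5394
H = 89.5394 - 27.6 = 61.94

61.94 m


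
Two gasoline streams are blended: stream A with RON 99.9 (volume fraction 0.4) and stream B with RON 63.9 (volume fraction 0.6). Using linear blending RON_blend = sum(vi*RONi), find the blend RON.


Linear blending: RON_blend = sum(vi * RONi)
Contribution 1: 0.4 * 99.9 = 39.96
Contribution 2: 0.6 * 63.9 = 38.34
RON_blend = 39.96 + 38.34 = 78.3

78.3


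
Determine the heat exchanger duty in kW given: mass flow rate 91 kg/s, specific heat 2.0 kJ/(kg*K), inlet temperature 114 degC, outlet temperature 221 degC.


Q = m_dot * cp * delta_T
delta_T = 221 - 114 = 107 K
Q = 91 * 2.0 * 107
= 182 * 107
= 19474 kW

19474 kW


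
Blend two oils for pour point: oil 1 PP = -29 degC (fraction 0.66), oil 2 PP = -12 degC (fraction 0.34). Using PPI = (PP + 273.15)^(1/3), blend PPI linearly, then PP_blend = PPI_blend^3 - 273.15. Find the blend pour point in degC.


PPI_1 = (-29 + 273.15)^(1/3) = 6.25008
PPI_2 = (-12 + 273.15)^(1/3) = 6.391901
PPI_blend = 0.66 * 6.25008 + 0.34 * 6.391901 = 6.298299
PP_blend = 6.298299^3 - 273.15 = 249.8445 - 273.15 = -23.31

-23.31 degC


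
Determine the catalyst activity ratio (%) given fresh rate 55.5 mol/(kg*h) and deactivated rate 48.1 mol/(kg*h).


Activity (%) = (rate_used / rate_fresh) * 100
rate_used = 48.1, rate_fresh = 55.5
= (48.1 / 55.5) * 100
= 0.8667 * 100 = 86.67

86.67 %


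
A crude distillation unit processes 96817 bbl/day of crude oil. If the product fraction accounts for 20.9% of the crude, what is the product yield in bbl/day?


Crude throughput = 96817 bbl/day
Fraction yield = 20.9%
yield = throughput * fraction / 100
yield = 96817 * 20.9 / 100 = 20234.753

20234.753 bbl/day


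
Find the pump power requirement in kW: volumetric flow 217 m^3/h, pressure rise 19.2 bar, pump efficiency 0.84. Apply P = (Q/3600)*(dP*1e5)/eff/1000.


Q = 217 / 3600 = 0.0602778 m^3/s
P = 0.0602778 * (19.2 * 1e5) / 0.84 / 1000 = 137.8

137.8 kW


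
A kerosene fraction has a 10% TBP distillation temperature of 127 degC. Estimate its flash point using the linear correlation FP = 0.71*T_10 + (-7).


FP = 0.71 * 127 + (-7) = 83.17

83.17 degC


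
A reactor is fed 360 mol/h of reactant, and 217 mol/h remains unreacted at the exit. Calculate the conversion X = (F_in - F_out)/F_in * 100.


X = (F_in - F_out) / F_in * 100
Moles reacted = 360 - 217 = 143
X = 143 / 360 * 100
= 0.3972 * 100
= 39.72 %

39.72 %


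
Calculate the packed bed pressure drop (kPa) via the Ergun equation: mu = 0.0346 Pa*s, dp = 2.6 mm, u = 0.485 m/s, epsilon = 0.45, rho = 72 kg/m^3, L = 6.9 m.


dp = 2.6 mm = 0.0026 m
Viscous term = 150*0.0346*0.485*(1-0.45)^2 / (0.0026^2*0.45^3) = 1236090
Inertial term = 1.75*72*0.485^2*(1-0.45) / (0.0026*0.45^3) = 68802.8
dP/L = 1236090 + 68802.8 = 1304890 Pa/m
dP = 1304890 * 6.9 / 1000 = 9004 kPa

9004 kPa


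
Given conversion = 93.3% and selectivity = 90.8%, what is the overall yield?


Overall yield = conversion (%) * selectivity (%) / 100
Conversion = 93.3%, Selectivity = 90.8%
Y = 93.3 * 90.8 / 100
= 84.7164 %

84.7164 %


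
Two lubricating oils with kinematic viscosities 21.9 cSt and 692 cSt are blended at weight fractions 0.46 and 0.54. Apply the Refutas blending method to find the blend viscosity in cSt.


Refutas method: VBN_i = 14.534*ln(ln(visc_i + 0.8)) + 10.975, blended linearly by mass fraction; since VBN is linear in VBI_i = ln(ln(visc_i + 0.8)) and the fractions sum to 1, blend VBI directly: visc = exp(exp(VBI_blend)) - 0.8
VBI_1 = ln(ln(21.9 + 0.8)) = 1.13859
VBI_2 = ln(ln(692 + 0.8)) = 1.87805
VBI_blend = 0.46 * 1.13859 + 0.54 * 1.87805 = 1.5379
visc_blend = exp(exp(1.5379)) - 0.8 = 104.3

104.3 cSt


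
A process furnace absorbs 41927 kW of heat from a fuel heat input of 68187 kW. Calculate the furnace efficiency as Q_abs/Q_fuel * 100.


Furnace efficiency = Q_absorbed / Q_fuel * 100
= 41927 / 68187 * 100 = 61.49

61.49 %


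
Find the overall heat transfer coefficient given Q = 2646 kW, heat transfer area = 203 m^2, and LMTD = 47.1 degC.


From Q = U*A*LMTD, U = Q / (A * LMTD)
U = 2646 / (203 * 47.1) = 2646 / 9561.3 = 0.2767

0.2767 kW/(m^2*K)


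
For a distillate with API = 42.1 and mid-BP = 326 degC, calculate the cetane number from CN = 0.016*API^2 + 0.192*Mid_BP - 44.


CN = 0.016 * 42.1^2 + 0.192 * 326 - 44
CN = 28.35856 + 62.592 - 44 = 46.95056

46.95056


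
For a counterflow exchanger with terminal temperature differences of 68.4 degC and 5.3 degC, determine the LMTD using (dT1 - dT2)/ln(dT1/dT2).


LMTD = (dT1 - dT2) / ln(dT1/dT2)
= (68.4 - 5.3) / ln(68.4 / 5.3) = 63.1 / 2.55767 = 24.67

24.67 degC


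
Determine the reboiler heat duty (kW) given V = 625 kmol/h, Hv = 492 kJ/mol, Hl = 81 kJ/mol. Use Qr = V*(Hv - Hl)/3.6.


Qr = 625 * (492 - 81) / 3.6 = 625 * 411 / 3.6 = 71350

71350 kW


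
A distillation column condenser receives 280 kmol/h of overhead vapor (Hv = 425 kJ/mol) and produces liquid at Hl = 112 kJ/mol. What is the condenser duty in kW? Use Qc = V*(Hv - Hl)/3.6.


Qc = 280 * (425 - 112) / 3.6 = 280 * 313 / 3.6 = 24340

24340 kW


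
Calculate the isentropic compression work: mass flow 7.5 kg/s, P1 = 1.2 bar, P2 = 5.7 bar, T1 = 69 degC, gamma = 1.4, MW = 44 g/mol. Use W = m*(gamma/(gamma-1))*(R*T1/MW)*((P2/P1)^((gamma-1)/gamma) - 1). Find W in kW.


Isentropic work: W = m*(gamma/(gamma-1))*(R*T1/MW)*((P2/P1)^((gamma-1)/gamma) - 1)
T1 = 69 + 273.15 = 342.15 K
Pressure ratio = 5.7 / 1.2 = 4.75
Exponent = (1.4 - 1)/1.4 = 0.285714
(P2/P1)^exp - 1 = 4.75^0.285714 - 1 = 0.560777
W = 7.5 * 1.4 / 0.4 * 8.314 * 342.15 / 44 * 0.560777 = 951.7

951.7 kW


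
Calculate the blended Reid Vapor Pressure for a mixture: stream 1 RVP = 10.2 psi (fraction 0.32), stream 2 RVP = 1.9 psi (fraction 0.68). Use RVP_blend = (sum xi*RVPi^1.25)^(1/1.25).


Chevron index: RVP_blend = (sum xi*RVPi^1.25)^(1/1.25)
RVP^1.25 terms: 0.32 * 10.2^1.25 + 0.68 * 1.9^1.25 = 7.34999
RVP_blend = 7.34999^(1/1.25) = 4.932

4.932 psi


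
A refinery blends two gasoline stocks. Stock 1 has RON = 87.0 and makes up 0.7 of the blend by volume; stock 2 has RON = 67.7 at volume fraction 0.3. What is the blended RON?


Linear blending: RON_blend = sum(vi * RONi)
Contribution 1: 0.7 * 87.0 = 60.9
Contribution 2: 0.3 * 67.7 = 20.31
RON_blend = 60.9 + 20.31 = 81.21

81.21


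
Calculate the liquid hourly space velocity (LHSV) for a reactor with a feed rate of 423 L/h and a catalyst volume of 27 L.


LHSV = volumetric feed rate / catalyst volume
= 423 L/h / 27 L
= 15.67 h^-1

15.67 h^-1


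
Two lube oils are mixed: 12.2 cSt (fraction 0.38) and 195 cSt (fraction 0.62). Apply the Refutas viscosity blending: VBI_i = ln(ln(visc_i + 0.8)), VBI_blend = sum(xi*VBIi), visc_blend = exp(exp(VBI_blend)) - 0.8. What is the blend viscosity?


Refutas method: VBN_i = 14.534*ln(ln(visc_i + 0.8)) + 10.975, blended linearly by mass fraction; since VBN is linear in VBI_i = ln(ln(visc_i + 0.8)) and the fractions sum to 1, blend VBI directly: visc = exp(exp(VBI_blend)) - 0.8
VBI_1 = ln(ln(12.2 + 0.8)) = 0.941939
VBI_2 = ln(ln(195 + 0.8)) = 1.66338
VBI_blend = 0.38 * 0.941939 + 0.62 * 1.66338 = 1.38923
visc_blend = exp(exp(1.38923)) - 0.8 = 54.44

54.44 cSt


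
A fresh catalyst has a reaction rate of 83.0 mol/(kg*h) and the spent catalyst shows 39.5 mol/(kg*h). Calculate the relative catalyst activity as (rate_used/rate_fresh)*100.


Activity (%) = (rate_used / rate_fresh) * 100
rate_used = 39.5, rate_fresh = 83.0
= (39.5 / 83.0) * 100
= 0.4759 * 100 = 47.59

47.59 %


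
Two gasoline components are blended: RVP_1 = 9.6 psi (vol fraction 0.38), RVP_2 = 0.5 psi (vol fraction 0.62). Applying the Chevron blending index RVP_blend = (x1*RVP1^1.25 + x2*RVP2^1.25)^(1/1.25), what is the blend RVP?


Chevron index: RVP_blend = (sum xi*RVPi^1.25)^(1/1.25)
RVP^1.25 terms: 0.38 * 9.6^1.25 + 0.62 * 0.5^1.25 = 6.68197
RVP_blend = 6.68197^(1/1.25) = 4.570

4.570 psi


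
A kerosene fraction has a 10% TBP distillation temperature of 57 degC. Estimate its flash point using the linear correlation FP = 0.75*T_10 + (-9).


FP = 0.75 * 57 + (-9) = 33.75

33.75 degC


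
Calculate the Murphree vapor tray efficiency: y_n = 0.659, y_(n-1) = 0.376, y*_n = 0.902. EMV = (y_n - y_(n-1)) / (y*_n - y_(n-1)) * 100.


Murphree vapor efficiency: EMV = (y_n - y_(n-1)) / (y*_n - y_(n-1)) * 100
EMV = (0.659 - 0.376) / (0.902 - 0.376) * 100 = 0.283 / 0.526 * 100 = 53.80

53.80 %


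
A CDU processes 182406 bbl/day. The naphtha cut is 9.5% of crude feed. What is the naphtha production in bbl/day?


Crude throughput = 182406 bbl/day
Fraction yield = 9.5%
yield = throughput * fraction / 100
yield = 182406 * 9.5 / 100 = 17328.57

17328.57 bbl/day


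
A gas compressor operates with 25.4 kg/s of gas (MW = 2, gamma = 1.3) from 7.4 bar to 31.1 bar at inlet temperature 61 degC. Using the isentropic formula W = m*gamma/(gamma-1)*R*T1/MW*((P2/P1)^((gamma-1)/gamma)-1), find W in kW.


Isentropic work: W = m*(gamma/(gamma-1))*(R*T1/MW)*((P2/P1)^((gamma-1)/gamma) - 1)
T1 = 61 + 273.15 = 334.15 K
Pressure ratio = 31.1 / 7.4 = 4.2027
Exponent = (1.3 - 1)/1.3 = 0.230769
(P2/P1)^exp - 1 = 4.2027^0.230769 - 1 = 0.392807
W = 25.4 * 1.3 / 0.3 * 8.314 * 334.15 / 2 * 0.392807 = 60060

60060 kW


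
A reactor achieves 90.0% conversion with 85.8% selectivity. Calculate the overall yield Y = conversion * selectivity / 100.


Overall yield = conversion (%) * selectivity (%) / 100
Conversion = 90.0%, Selectivity = 85.8%
Y = 90.0 * 85.8 / 100
= 77.22 %

77.22 %


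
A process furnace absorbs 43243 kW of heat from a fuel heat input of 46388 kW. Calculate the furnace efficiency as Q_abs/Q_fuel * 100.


Furnace efficiency = Q_absorbed / Q_fuel * 100
= 43243 / 46388 * 100 = 93.22

93.22 %


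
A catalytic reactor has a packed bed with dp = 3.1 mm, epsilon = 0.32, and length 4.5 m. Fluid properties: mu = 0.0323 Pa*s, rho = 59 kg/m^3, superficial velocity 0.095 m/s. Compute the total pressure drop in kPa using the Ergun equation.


dp = 3.1 mm = 0.0031 m
Viscous term = 150*0.0323*0.095*(1-0.32)^2 / (0.0031^2*0.32^3) = 675868
Inertial term = 1.75*59*0.095^2*(1-0.32) / (0.0031*0.32^3) = 6237.84
dP/L = 675868 + 6237.84 = 682106 Pa/m
dP = 682106 * 4.5 / 1000 = 3069 kPa

3069 kPa


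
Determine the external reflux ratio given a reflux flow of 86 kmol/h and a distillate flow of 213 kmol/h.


Reflux ratio definition: R = L / D (liquid returned / distillate withdrawn)
L = 86 kmol/h, D = 213 kmol/h
R = 86 / 213 = 0.4038

0.4038


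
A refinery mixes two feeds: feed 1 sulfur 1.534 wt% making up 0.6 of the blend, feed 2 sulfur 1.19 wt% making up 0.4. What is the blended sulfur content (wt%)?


Linear sulfur blending: S_blend = x1*S1 + x2*S2
Contribution 1: 0.6 * 1.534 = 0.9204 wt%
Contribution 2: 0.4 * 1.19 = 0.476 wt%
S_blend = 0.9204 + 0.476 = 1.3964

1.3964 wt%


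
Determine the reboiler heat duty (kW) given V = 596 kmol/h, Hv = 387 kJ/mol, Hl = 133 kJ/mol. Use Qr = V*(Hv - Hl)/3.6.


Qr = 596 * (387 - 133) / 3.6 = 596 * 254 / 3.6 = 42050

42050 kW


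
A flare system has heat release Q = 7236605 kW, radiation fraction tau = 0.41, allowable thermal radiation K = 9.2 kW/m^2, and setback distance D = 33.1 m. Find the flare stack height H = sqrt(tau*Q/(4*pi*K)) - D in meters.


tau*Q/(4*pi*K) = 0.41 * 7236605 / (4 * pi * 9.2) = 25663.8
sqrt(25663.8) = 160.199
H = 160.199 - 33.1 = 127.1

127.1 m


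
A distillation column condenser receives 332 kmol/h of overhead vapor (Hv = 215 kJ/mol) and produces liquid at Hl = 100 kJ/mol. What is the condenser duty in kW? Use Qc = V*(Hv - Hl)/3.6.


Qc = 332 * (215 - 100) / 3.6 = 332 * 115 / 3.6 = 10610

10610 kW


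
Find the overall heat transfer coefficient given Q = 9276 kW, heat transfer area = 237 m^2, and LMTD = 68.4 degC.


From Q = U*A*LMTD, U = Q / (A * LMTD)
U = 9276 / (237 * 68.4) = 9276 / 16210.8 = 0.5722

0.5722 kW/(m^2*K)


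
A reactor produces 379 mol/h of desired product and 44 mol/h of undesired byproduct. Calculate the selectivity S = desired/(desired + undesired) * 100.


Selectivity = desired / (desired + undesired) * 100
Total products = 379 + 44 = 423 mol/h
S = 379 / 423 * 100
= 0.8960 * 100
= 89.60 %

89.60 %


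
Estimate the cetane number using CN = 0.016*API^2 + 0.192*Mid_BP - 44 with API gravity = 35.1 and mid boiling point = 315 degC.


CN = 0.016 * 35.1^2 + 0.192 * 315 - 44
CN = 19.71216 + 60.48 - 44 = 36.19216

36.19216


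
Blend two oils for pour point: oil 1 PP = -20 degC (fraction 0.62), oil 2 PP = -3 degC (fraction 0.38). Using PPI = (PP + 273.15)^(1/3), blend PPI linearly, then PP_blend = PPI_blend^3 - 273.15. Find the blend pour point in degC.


PPI_1 = (-20 + 273.15)^(1/3) = 6.325953
PPI_2 = (-3 + 273.15)^(1/3) = 6.464501
PPI_blend = 0.62 * 6.325953 + 0.38 * 6.464501 = 6.378601
PP_blend = 6.378601^3 - 273.15 = 259.5233 - 273.15 = -13.63

-13.63 degC


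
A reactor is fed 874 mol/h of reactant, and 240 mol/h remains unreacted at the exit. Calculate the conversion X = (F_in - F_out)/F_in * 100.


X = (F_in - F_out) / F_in * 100
Moles reacted = 874 - 240 = 634
X = 634 / 874 * 100
= 0.7254 * 100
= 72.54 %

72.54 %


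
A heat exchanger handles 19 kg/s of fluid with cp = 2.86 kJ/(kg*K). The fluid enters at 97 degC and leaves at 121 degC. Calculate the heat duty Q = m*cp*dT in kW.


Q = m_dot * cp * delta_T
delta_T = 121 - 97 = 24 K
Q = 19 * 2.86 * 24
= 54.34 * 24
= 1304.16 kW

1304.16 kW


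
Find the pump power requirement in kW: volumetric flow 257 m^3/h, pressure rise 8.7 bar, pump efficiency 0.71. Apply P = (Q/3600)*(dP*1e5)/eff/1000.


Q = 257 / 3600 = 0.0713889 m^3/s
P = 0.0713889 * (8.7 * 1e5) / 0.71 / 1000 = 87.48

87.48 kW


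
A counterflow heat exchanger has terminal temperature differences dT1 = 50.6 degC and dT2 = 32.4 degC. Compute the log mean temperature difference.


LMTD = (dT1 - dT2) / ln(dT1/dT2)
= (50.6 - 32.4) / ln(50.6 / 32.4) = 18.2 / 0.445793 = 40.83

40.83 degC


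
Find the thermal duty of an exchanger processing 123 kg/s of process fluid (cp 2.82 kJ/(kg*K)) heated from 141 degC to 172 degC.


Q = m_dot * cp * delta_T
delta_T = 172 - 141 = 31 K
Q = 123 * 2.82 * 31
= 346.86 * 31
= 10752.66 kW

10752.66 kW


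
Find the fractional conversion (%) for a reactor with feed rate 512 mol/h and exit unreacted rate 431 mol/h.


X = (F_in - F_out) / F_in * 100
Moles reacted = 512 - 431 = 81
X = 81 / 512 * 100
= 0.1582 * 100
= 15.82 %

15.82 %


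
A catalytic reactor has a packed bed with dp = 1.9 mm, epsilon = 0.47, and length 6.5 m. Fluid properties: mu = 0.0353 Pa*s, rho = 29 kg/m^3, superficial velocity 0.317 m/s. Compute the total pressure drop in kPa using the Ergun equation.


dp = 1.9 mm = 0.0019 m
Viscous term = 150*0.0353*0.317*(1-0.47)^2 / (0.0019^2*0.47^3) = 1257990
Inertial term = 1.75*29*0.317^2*(1-0.47) / (0.0019*0.47^3) = 13702
dP/L = 1257990 + 13702 = 1271690 Pa/m
dP = 1271690 * 6.5 / 1000 = 8266 kPa

8266 kPa


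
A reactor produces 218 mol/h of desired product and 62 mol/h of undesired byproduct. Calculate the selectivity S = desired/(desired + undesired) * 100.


Selectivity = desired / (desired + undesired) * 100
Total products = 218 + 62 = 280 mol/h
S = 218 / 280 * 100
= 0.7786 * 100
= 77.86 %

77.86 %


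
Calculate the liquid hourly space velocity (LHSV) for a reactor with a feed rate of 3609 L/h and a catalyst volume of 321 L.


LHSV = volumetric feed rate / catalyst volume
= 3609 L/h / 321 L
= 11.24 h^-1

11.24 h^-1


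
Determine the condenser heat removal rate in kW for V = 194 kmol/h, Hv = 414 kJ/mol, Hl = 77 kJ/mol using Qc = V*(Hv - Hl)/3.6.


Qc = 194 * (414 - 77) / 3.6 = 194 * 337 / 3.6 = 18160

18160 kW


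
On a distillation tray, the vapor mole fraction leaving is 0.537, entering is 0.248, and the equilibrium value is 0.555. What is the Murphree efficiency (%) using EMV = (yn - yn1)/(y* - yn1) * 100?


Murphree vapor efficiency: EMV = (y_n - y_(n-1)) / (y*_n - y_(n-1)) * 100
EMV = (0.537 - 0.248) / (0.555 - 0.248) * 100 = 0.289 / 0.307 * 100 = 94.14

94.14 %


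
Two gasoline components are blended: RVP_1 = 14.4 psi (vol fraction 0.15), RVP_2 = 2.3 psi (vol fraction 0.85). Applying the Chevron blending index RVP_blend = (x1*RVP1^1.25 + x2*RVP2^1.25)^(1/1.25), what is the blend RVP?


Chevron index: RVP_blend = (sum xi*RVPi^1.25)^(1/1.25)
RVP^1.25 terms: 0.15 * 14.4^1.25 + 0.85 * 2.3^1.25 = 6.61527
RVP_blend = 6.61527^(1/1.25) = 4.534

4.534 psi


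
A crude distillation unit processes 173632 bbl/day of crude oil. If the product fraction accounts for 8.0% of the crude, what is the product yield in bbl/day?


Crude throughput = 173632 bbl/day
Fraction yield = 8.0%
yield = throughput * fraction / 100
yield = 173632 * 8.0 / 100 = 13890.56

13890.56 bbl/day


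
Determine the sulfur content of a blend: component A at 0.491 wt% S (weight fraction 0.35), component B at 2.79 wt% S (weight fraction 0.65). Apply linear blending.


Linear sulfur blending: S_blend = x1*S1 + x2*S2
Contribution 1: 0.35 * 0.491 = 0.17185 wt%
Contribution 2: 0.65 * 2.79 = 1.8135 wt%
S_blend = 0.17185 + 1.8135 = 1.98535

1.98535 wt%


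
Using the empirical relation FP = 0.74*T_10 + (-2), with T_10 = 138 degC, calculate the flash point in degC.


FP = 0.74 * 138 + (-2) = 100.12

100.12 degC


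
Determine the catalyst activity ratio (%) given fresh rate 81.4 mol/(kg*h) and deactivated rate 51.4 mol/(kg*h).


Activity (%) = (rate_used / rate_fresh) * 100
rate_used = 51.4, rate_fresh = 81.4
= (51.4 / 81.4) * 100
= 0.6314 * 100 = 63.14

63.14 %


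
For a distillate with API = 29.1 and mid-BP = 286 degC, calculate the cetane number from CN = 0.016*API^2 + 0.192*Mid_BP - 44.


CN = 0.016 * 29.1^2 + 0.192 * 286 - 44
CN = 13.54896 + 54.912 - 44 = 24.46096

24.46096


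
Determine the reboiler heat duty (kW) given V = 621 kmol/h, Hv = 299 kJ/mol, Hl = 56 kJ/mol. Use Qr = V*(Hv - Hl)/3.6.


Qr = 621 * (299 - 56) / 3.6 = 621 * 243 / 3.6 = 41920

41920 kW


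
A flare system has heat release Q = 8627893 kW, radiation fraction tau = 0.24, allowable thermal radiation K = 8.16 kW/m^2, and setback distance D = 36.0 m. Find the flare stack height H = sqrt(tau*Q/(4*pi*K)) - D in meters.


tau*Q/(4*pi*K) = 0.24 * 8627893 / (4 * pi * 8.16) = 20193.7
sqrt(20193.7) = 142.105
H = 142.105 - 36.0 = 106.1

106.1 m


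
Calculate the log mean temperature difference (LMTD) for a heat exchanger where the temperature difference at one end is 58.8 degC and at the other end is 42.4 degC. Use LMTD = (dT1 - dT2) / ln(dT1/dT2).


LMTD = (dT1 - dT2) / ln(dT1/dT2)
= (58.8 - 42.4) / ln(58.8 / 42.4) = 16.4 / 0.326993 = 50.15

50.15 degC


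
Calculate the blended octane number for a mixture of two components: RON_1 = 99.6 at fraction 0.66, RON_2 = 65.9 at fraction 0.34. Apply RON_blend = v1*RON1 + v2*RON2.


Linear blending: RON_blend = sum(vi * RONi)
Contribution 1: 0.66 * 99.6 = 65.736
Contribution 2: 0.34 * 65.9 = 22.406
RON_blend = 65.736 + 22.406 = 88.142

88.142


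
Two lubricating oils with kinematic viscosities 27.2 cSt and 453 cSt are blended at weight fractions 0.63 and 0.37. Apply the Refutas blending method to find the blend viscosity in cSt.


Refutas method: VBN_i = 14.534*ln(ln(visc_i + 0.8)) + 10.975, blended linearly by mass fraction; since VBN is linear in VBI_i = ln(ln(visc_i + 0.8)) and the fractions sum to 1, blend VBI directly: visc = exp(exp(VBI_blend)) - 0.8
VBI_1 = ln(ln(27.2 + 0.8)) = 1.20363
VBI_2 = ln(ln(453 + 0.8)) = 1.81118
VBI_blend = 0.63 * 1.20363 + 0.37 * 1.81118 = 1.42842
visc_blend = exp(exp(1.42842)) - 0.8 = 64.05

64.05 cSt


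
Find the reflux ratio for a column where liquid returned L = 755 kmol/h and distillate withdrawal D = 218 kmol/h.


Reflux ratio definition: R = L / D (liquid returned / distillate withdrawn)
L = 755 kmol/h, D = 218 kmol/h
R = 755 / 218 = 3.463

3.463


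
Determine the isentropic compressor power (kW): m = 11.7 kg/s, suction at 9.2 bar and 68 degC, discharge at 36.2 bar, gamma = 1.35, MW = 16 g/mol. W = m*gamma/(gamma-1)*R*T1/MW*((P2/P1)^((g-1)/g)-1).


Isentropic work: W = m*(gamma/(gamma-1))*(R*T1/MW)*((P2/P1)^((gamma-1)/gamma) - 1)
T1 = 68 + 273.15 = 341.15 K
Pressure ratio = 36.2 / 9.2 = 3.93478
Exponent = (1.35 - 1)/1.35 = 0.259259
(P2/P1)^exp - 1 = 3.93478^0.259259 - 1 = 0.426391
W = 11.7 * 1.35 / 0.35 * 8.314 * 341.15 / 16 * 0.426391 = 3411

3411 kW


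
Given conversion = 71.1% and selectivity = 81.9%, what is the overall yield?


Overall yield = conversion (%) * selectivity (%) / 100
Conversion = 71.1%, Selectivity = 81.9%
Y = 71.1 * 81.9 / 100
= 58.2309 %

58.2309 %


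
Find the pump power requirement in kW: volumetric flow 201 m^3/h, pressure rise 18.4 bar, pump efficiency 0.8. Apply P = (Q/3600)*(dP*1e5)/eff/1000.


Q = 201 / 3600 = 0.0558333 m^3/s
P = 0.0558333 * (18.4 * 1e5) / 0.8 / 1000 = 128.4

128.4 kW


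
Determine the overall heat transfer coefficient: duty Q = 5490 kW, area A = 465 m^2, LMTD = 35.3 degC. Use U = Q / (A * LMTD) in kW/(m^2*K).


From Q = U*A*LMTD, U = Q / (A * LMTD)
U = 5490 / (465 * 35.3) = 5490 / 16414.5 = 0.3345

0.3345 kW/(m^2*K)


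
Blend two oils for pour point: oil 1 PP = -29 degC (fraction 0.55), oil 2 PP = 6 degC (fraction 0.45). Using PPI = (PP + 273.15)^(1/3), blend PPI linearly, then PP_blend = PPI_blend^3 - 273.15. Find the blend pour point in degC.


PPI_1 = (-29 + 273.15)^(1/3) = 6.25008
PPI_2 = (6 + 273.15)^(1/3) = 6.535506
PPI_blend = 0.55 * 6.25008 + 0.45 * 6.535506 = 6.378522
PP_blend = 6.378522^3 - 273.15 = 259.5136 - 273.15 = -13.64

-13.64 degC


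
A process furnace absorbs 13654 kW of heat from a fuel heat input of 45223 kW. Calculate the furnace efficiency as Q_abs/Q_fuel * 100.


Furnace efficiency = Q_absorbed / Q_fuel * 100
= 13654 / 45223 * 100 = 30.19

30.19 %


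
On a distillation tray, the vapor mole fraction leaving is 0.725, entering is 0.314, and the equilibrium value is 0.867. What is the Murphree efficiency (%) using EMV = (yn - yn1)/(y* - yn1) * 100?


Murphree vapor efficiency: EMV = (y_n - y_(n-1)) / (y*_n - y_(n-1)) * 100
EMV = (0.725 - 0.314) / (0.867 - 0.314) * 100 = 0.411 / 0.553 * 100 = 74.32

74.32 %


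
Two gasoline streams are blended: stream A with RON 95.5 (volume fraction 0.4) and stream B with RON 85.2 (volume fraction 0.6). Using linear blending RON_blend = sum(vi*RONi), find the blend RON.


Linear blending: RON_blend = sum(vi * RONi)
Contribution 1: 0.4 * 95.5 = 38.2
Contribution 2: 0.6 * 85.2 = 51.12
RON_blend = 38.2 + 51.12 = 89.32

89.32


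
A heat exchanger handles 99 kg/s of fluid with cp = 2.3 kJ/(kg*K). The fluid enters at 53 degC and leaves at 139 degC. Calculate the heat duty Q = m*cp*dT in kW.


Q = m_dot * cp * delta_T
delta_T = 139 - 53 = 86 K
Q = 99 * 2.3 * 86
= 227.7 * 86
= 19582.2 kW

19582.2 kW


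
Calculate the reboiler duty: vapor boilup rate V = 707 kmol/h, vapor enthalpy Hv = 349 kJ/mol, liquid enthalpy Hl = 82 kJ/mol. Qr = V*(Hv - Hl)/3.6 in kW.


Qr = 707 * (349 - 82) / 3.6 = 707 * 267 / 3.6 = 52440

52440 kW


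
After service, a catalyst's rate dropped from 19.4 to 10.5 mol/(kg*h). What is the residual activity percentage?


Activity (%) = (rate_used / rate_fresh) * 100
rate_used = 10.5, rate_fresh = 19.4
= (10.5 / 19.4) * 100
= 0.5412 * 100 = 54.12

54.12 %


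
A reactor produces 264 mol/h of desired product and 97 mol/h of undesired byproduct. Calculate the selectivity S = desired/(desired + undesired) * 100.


Selectivity = desired / (desired + undesired) * 100
Total products = 264 + 97 = 361 mol/h
S = 264 / 361 * 100
= 0.7313 * 100
= 73.13 %

73.13 %


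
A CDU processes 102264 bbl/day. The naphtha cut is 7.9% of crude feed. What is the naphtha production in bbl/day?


Crude throughput = 102264 bbl/day
Fraction yield = 7.9%
yield = throughput * fraction / 100
yield = 102264 * 7.9 / 100 = 8078.856

8078.856 bbl/day


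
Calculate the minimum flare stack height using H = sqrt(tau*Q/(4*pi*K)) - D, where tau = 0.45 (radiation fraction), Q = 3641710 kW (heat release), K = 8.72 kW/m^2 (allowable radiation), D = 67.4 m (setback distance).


tau*Q/(4*pi*K) = 0.45 * 3641710 / (4 * pi * 8.72) = 14955.2
sqrt(14955.2) = 122.291
H = 122.291 - 67.4 = 54.89

54.89 m


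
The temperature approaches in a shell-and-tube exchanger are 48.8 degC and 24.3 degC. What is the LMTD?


LMTD = (dT1 - dT2) / ln(dT1/dT2)
= (48.8 - 24.3) / ln(48.8 / 24.3) = 24.5 / 0.697254 = 35.14

35.14 degC


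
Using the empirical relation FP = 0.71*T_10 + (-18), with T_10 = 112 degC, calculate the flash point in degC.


FP = 0.71 * 112 + (-18) = 61.52

61.52 degC


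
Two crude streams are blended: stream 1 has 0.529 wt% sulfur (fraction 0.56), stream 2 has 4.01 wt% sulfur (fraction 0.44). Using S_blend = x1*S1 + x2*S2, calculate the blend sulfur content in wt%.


Linear sulfur blending: S_blend = x1*S1 + x2*S2
Contribution 1: 0.56 * 0.529 = 0.29624 wt%
Contribution 2: 0.44 * 4.01 = 1.7644 wt%
S_blend = 0.29624 + 1.7644 = 2.06064

2.06064 wt%


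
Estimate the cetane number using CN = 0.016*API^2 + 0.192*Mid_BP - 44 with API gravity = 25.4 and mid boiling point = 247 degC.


CN = 0.016 * 25.4^2 + 0.192 * 247 - 44
CN = 10.32256 + 47.424 - 44 = 13.74656

13.74656


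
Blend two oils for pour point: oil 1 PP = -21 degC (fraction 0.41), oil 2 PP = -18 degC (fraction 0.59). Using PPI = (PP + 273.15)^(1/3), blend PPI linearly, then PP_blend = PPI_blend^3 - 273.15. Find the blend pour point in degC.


PPI_1 = (-21 + 273.15)^(1/3) = 6.317613
PPI_2 = (-18 + 273.15)^(1/3) = 6.342569
PPI_blend = 0.41 * 6.317613 + 0.59 * 6.342569 = 6.332337
PP_blend = 6.332337^3 - 273.15 = 253.9172 - 273.15 = -19.23

-19.23 degC


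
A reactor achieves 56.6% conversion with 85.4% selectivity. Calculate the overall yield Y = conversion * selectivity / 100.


Overall yield = conversion (%) * selectivity (%) / 100
Conversion = 56.6%, Selectivity = 85.4%
Y = 56.6 * 85.4 / 100
= 48.3364 %

48.3364 %


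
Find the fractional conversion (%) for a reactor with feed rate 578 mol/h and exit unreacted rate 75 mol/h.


X = (F_in - F_out) / F_in * 100
Moles reacted = 578 - 75 = 503
X = 503 / 578 * 100
= 0.8702 * 100
= 87.02 %

87.02 %


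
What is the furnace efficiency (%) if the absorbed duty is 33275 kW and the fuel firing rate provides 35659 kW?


Furnace efficiency = Q_absorbed / Q_fuel * 100
= 33275 / 35659 * 100 = 93.31

93.31 %


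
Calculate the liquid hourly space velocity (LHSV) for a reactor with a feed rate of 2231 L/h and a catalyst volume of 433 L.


LHSV = volumetric feed rate / catalyst volume
= 2231 L/h / 433 L
= 5.152 h^-1

5.152 h^-1


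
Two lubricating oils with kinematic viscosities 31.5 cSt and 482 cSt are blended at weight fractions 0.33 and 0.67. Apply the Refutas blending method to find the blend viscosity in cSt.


Refutas method: VBN_i = 14.534*ln(ln(visc_i + 0.8)) + 10.975, blended linearly by mass fraction; since VBN is linear in VBI_i = ln(ln(visc_i + 0.8)) and the fractions sum to 1, blend VBI directly: visc = exp(exp(VBI_blend)) - 0.8
VBI_1 = ln(ln(31.5 + 0.8)) = 1.24561
VBI_2 = ln(ln(482 + 0.8)) = 1.82125
VBI_blend = 0.33 * 1.24561 + 0.67 * 1.82125 = 1.63129
visc_blend = exp(exp(1.63129)) - 0.8 = 164.9

164.9 cSt


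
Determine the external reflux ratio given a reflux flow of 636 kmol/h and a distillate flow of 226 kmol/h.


Reflux ratio definition: R = L / D (liquid returned / distillate withdrawn)
L = 636 kmol/h, D = 226 kmol/h
R = 636 / 226 = 2.814

2.814


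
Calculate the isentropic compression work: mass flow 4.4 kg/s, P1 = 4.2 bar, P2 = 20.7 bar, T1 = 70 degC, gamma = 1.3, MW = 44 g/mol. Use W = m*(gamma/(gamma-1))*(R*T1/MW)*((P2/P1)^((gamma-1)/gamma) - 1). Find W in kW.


Isentropic work: W = m*(gamma/(gamma-1))*(R*T1/MW)*((P2/P1)^((gamma-1)/gamma) - 1)
T1 = 70 + 273.15 = 343.15 K
Pressure ratio = 20.7 / 4.2 = 4.92857
Exponent = (1.3 - 1)/1.3 = 0.230769
(P2/P1)^exp - 1 = 4.92857^0.230769 - 1 = 0.444969
W = 4.4 * 1.3 / 0.3 * 8.314 * 343.15 / 44 * 0.444969 = 550.1

550.1 kW


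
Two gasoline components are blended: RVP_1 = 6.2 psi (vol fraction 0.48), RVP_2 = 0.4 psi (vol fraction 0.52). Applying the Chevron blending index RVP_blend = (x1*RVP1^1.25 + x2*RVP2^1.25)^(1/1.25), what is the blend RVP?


Chevron index: RVP_blend = (sum xi*RVPi^1.25)^(1/1.25)
RVP^1.25 terms: 0.48 * 6.2^1.25 + 0.52 * 0.4^1.25 = 4.86145
RVP_blend = 4.86145^(1/1.25) = 3.543

3.543 psi


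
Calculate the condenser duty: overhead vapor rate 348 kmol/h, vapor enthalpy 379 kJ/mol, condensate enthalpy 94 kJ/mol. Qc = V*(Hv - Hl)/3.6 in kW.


Qc = 348 * (379 - 94) / 3.6 = 348 * 285 / 3.6 = 27550

27550 kW


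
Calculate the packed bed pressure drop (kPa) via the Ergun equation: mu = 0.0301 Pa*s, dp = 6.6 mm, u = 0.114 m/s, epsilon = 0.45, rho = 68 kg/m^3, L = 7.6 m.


dp = 6.6 mm = 0.0066 m
Viscous term = 150*0.0301*0.114*(1-0.45)^2 / (0.0066^2*0.45^3) = 39225
Inertial term = 1.75*68*0.114^2*(1-0.45) / (0.0066*0.45^3) = 1414.29
dP/L = 39225 + 1414.29 = 40639.3 Pa/m
dP = 40639.3 * 7.6 / 1000 = 308.9 kPa

308.9 kPa


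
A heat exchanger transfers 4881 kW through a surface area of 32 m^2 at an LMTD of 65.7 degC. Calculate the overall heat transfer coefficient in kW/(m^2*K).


From Q = U*A*LMTD, U = Q / (A * LMTD)
U = 4881 / (32 * 65.7) = 4881 / 2102.4 = 2.322

2.322 kW/(m^2*K)


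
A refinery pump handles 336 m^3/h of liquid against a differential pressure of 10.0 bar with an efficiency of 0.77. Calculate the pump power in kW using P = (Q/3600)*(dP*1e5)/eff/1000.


Q = 336 / 3600 = 0.0933333 m^3/s
P = 0.0933333 * (10.0 * 1e5) / 0.77 / 1000 = 121.2

121.2 kW


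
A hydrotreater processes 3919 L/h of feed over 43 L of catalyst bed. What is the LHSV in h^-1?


LHSV = volumetric feed rate / catalyst volume
= 3919 L/h / 43 L
= 91.14 h^-1

91.14 h^-1


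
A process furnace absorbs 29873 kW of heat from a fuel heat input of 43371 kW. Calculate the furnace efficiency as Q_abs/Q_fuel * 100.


Furnace efficiency = Q_absorbed / Q_fuel * 100
= 29873 / 43371 * 100 = 68.88

68.88 %


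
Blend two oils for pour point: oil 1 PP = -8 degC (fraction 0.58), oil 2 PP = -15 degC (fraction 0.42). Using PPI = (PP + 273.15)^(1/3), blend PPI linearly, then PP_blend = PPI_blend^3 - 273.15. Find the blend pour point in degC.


PPI_1 = (-8 + 273.15)^(1/3) = 6.42437
PPI_2 = (-15 + 273.15)^(1/3) = 6.36733
PPI_blend = 0.58 * 6.42437 + 0.42 * 6.36733 = 6.400413
PP_blend = 6.400413^3 - 273.15 = 262.1948 - 273.15 = -10.96

-10.96 degC


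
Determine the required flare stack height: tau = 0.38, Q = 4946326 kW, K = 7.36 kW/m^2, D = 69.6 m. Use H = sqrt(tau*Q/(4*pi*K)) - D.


tau*Q/(4*pi*K) = 0.38 * 4946326 / (4 * pi * 7.36) = 20322.6
sqrt(20322.6) = 142.557
H = 142.557 - 69.6 = 72.96

72.96 m


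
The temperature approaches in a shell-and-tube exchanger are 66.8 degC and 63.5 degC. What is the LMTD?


LMTD = (dT1 - dT2) / ln(dT1/dT2)
= (66.8 - 63.5) / ln(66.8 / 63.5) = 3.3 / 0.0506632 = 65.14

65.14 degC


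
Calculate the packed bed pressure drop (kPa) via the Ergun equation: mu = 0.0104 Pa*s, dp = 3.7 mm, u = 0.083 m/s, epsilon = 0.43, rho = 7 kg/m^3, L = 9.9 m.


dp = 3.7 mm = 0.0037 m
Viscous term = 150*0.0104*0.083*(1-0.43)^2 / (0.0037^2*0.43^3) = 38649.5
Inertial term = 1.75*7*0.083^2*(1-0.43) / (0.0037*0.43^3) = 163.516
dP/L = 38649.5 + 163.516 = 38813 Pa/m
dP = 38813 * 9.9 / 1000 = 384.2 kPa

384.2 kPa
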